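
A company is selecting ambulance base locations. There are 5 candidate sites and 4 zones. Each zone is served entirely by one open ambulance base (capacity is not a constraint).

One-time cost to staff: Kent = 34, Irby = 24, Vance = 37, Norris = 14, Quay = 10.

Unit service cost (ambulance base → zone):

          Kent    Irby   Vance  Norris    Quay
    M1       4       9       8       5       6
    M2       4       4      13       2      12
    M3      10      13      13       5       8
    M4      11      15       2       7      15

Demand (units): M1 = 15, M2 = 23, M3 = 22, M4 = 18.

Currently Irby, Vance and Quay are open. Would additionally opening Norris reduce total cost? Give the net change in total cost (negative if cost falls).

Current service cost with {Irby, Vance, Quay}: 394.
Adding Norris: each zone re-picks its cheapest; new service cost 267, saving 127.
Extra fixed cost: 14. Net change = 14 − 127 = -113.
(Totals: 465 → 352.)

Yes — net change −113 (cost falls by 113).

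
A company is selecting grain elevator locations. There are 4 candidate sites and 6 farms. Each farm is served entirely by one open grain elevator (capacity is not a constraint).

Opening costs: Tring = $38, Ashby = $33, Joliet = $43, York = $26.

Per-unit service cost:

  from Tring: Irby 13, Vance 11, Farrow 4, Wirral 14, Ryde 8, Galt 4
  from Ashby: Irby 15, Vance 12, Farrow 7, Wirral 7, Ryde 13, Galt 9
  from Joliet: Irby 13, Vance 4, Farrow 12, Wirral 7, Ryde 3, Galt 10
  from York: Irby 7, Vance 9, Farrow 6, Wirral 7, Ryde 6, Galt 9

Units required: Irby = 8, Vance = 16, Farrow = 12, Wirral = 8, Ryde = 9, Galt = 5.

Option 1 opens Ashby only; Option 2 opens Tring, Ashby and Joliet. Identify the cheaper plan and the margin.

Option 2 is cheaper by 214.

Option 1: {Ashby}: Irby→Ashby 15·8=120, Vance→Ashby 12·16=192, Farrow→Ashby 7·12=84, Wirral→Ashby 7·8=56, Ryde→Ashby 13·9=117, Galt→Ashby 9·5=45. Service 614; fixed 33; total 647.
Option 2: {Tring, Ashby, Joliet}: Irby→Tring 13·8=104, Vance→Joliet 4·16=64, Farrow→Tring 4·12=48, Wirral→Ashby 7·8=56, Ryde→Joliet 3·9=27, Galt→Tring 4·5=20. Service 319; fixed 114; total 433.
Difference: |647 − 433| = 214.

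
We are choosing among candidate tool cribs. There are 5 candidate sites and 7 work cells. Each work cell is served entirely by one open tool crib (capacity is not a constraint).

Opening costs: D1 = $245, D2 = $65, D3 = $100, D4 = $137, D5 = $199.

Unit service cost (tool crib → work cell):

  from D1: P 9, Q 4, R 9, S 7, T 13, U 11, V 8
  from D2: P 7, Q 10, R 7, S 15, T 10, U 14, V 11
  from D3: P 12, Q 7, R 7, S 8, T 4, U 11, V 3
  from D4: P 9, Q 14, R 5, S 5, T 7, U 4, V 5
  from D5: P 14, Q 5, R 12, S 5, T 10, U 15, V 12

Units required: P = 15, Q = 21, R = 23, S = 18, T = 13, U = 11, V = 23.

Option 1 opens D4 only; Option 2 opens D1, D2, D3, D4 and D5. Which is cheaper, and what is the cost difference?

Option 1: {D4}: P→D4 9·15=135, Q→D4 14·21=294, R→D4 5·23=115, S→D4 5·18=90, T→D4 7·13=91, U→D4 4·11=44, V→D4 5·23=115. Service 884; fixed 137; total 1021.
Option 2: {D1, D2, D3, D4, D5}: P→D2 7·15=105, Q→D1 4·21=84, R→D4 5·23=115, S→D4 5·18=90, T→D3 4·13=52, U→D4 4·11=44, V→D3 3·23=69. Service 559; fixed 746; total 1305.
Difference: |1021 − 1305| = 284.

Option 1 is cheaper by 284.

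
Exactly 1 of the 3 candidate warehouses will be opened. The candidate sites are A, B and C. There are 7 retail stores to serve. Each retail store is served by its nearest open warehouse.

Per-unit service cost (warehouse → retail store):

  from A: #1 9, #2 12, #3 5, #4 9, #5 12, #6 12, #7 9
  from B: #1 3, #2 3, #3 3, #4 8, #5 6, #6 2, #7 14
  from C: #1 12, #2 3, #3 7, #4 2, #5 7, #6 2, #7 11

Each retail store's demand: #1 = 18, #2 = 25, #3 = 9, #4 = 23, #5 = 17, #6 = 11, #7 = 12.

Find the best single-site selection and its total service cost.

With exactly 1 open, each retail store uses its cheapest among the chosen.
{B}: #1→B 3·18=54, #2→B 3·25=75, #3→B 3·9=27, #4→B 8·23=184, #5→B 6·17=102, #6→B 2·11=22, #7→B 14·12=168. Service cost 632.
{C}: service cost 673
{A}: service cost 1158
Among all 3 size-1 choices, {B} is lowest.

Choose B only; total service cost 632.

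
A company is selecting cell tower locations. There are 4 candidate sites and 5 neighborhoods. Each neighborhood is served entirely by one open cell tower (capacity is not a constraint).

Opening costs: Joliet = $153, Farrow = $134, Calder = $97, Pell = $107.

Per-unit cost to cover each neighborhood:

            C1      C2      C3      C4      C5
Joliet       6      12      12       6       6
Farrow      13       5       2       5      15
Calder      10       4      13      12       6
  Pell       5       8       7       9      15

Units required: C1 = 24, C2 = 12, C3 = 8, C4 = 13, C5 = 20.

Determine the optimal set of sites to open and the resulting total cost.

For any fixed open set, each neighborhood goes to its cheapest open site; total = fixed + service.
{Calder, Pell}: C1→Pell 5·24=120, C2→Calder 4·12=48, C3→Pell 7·8=56, C4→Pell 9·13=117, C5→Calder 6·20=120. Service 461; fixed 204; total 665.
{Joliet, Farrow}: C1→Joliet 6·24=144, C2→Farrow 5·12=60, C3→Farrow 2·8=16, C4→Farrow 5·13=65, C5→Joliet 6·20=120. Service 405; fixed 287; total 692.
{Farrow, Calder, Pell}: C1→Pell 5·24=120, C2→Calder 4·12=48, C3→Farrow 2·8=16, C4→Farrow 5·13=65, C5→Calder 6·20=120. Service 369; fixed 338; total 707.
{Joliet, Farrow, Calder, Pell}: service 369 + fixed 491 = 860
(All 15 nonempty subsets were checked; Calder and Pell is lowest.)

Open Calder and Pell; minimum total cost 665.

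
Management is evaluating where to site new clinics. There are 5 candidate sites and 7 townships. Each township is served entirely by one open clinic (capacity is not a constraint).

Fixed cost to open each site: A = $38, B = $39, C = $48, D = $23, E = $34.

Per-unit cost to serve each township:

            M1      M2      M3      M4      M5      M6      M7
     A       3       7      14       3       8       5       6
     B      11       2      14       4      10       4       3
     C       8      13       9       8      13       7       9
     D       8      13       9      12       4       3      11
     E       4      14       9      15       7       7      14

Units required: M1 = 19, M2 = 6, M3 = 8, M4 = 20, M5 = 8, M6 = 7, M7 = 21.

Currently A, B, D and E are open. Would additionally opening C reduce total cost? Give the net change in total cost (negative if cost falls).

Current service cost with {A, B, D, E}: 317.
Adding C: each township re-picks its cheapest; new service cost 317, saving 0.
Extra fixed cost: 48. Net change = 48 − 0 = 48.
(Totals: 451 → 499.)

No — net change +48 (cost rises by 48).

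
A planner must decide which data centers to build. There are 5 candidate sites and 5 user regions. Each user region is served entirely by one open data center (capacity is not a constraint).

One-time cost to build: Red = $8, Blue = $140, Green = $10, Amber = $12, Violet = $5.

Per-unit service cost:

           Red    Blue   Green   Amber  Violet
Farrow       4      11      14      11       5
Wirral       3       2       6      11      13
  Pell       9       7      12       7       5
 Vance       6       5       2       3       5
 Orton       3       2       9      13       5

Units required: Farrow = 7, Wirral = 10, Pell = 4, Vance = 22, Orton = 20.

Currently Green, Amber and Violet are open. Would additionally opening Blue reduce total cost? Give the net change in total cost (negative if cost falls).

Current service cost with {Green, Amber, Violet}: 259.
Adding Blue: each user region re-picks its cheapest; new service cost 159, saving 100.
Extra fixed cost: 140. Net change = 140 − 100 = 40.
(Totals: 286 → 326.)

No — net change +40 (cost rises by 40).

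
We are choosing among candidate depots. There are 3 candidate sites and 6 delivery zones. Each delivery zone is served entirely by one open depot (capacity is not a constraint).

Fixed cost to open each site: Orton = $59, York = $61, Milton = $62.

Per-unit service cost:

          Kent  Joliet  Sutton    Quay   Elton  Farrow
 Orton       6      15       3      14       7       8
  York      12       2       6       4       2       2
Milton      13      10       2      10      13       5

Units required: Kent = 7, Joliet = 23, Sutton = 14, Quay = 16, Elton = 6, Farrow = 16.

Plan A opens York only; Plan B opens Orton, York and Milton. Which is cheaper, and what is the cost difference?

Plan A: {York}: Kent→York 12·7=84, Joliet→York 2·23=46, Sutton→York 6·14=84, Quay→York 4·16=64, Elton→York 2·6=12, Farrow→York 2·16=32. Service 322; fixed 61; total 383.
Plan B: {Orton, York, Milton}: Kent→Orton 6·7=42, Joliet→York 2·23=46, Sutton→Milton 2·14=28, Quay→York 4·16=64, Elton→York 2·6=12, Farrow→York 2·16=32. Service 224; fixed 182; total 406.
Difference: |383 − 406| = 23.

Plan A is cheaper by 23.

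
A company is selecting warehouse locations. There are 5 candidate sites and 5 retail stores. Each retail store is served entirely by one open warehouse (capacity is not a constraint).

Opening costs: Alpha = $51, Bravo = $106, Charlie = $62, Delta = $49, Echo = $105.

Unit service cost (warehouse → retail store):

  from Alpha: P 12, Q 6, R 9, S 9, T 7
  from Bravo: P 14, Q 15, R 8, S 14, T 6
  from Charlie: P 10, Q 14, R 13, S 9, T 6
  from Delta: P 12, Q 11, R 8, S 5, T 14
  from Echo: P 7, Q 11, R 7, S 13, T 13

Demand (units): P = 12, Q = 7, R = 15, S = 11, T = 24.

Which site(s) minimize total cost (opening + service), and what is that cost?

For any fixed open set, each retail store goes to its cheapest open site; total = fixed + service.
{Charlie, Delta}: P→Charlie 10·12=120, Q→Delta 11·7=77, R→Delta 8·15=120, S→Delta 5·11=55, T→Charlie 6·24=144. Service 516; fixed 111; total 627.
{Alpha, Delta}: service 529 + fixed 100 = 629
{Alpha}: service 588 + fixed 51 = 639
{Alpha, Bravo, Charlie, Delta, Echo}: P→Echo 7·12=84, Q→Alpha 6·7=42, R→Echo 7·15=105, S→Delta 5·11=55, T→Bravo 6·24=144. Service 430; fixed 373; total 803.
No other subset beats 627.

Open Charlie and Delta; minimum total cost 627.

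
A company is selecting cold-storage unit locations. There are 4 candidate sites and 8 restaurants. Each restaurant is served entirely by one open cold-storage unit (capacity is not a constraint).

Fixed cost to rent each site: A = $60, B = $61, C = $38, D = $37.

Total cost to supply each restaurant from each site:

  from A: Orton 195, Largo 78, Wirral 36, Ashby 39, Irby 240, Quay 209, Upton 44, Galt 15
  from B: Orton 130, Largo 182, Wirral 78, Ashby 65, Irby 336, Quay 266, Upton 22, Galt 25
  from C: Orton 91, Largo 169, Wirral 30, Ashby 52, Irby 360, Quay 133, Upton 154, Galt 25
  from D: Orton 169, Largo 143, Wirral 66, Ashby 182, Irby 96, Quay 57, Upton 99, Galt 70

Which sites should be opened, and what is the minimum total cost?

For any fixed open set, each restaurant goes to its cheapest open site; total = fixed + service.
{A, C, D}: Orton→C 91, Largo→A 78, Wirral→C 30, Ashby→A 39, Irby→D 96, Quay→D 57, Upton→A 44, Galt→A 15. Service 450; fixed 135; total 585.
{A, B, C, D}: service 428 + fixed 196 = 624
{A, B, D}: service 473 + fixed 158 = 631
{D}: Orton→D 169, Largo→D 143, Wirral→D 66, Ashby→D 182, Irby→D 96, Quay→D 57, Upton→D 99, Galt→D 70. Service 882; fixed 37; total 919.
No other subset beats 585.

Open A, C and D; minimum total cost 585.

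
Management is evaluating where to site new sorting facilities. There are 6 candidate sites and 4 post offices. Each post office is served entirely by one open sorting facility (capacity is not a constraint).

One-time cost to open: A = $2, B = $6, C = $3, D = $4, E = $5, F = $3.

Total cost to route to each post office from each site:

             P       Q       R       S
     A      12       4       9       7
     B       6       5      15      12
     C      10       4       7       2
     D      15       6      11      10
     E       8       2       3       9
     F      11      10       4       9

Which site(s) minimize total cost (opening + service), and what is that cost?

For any fixed open set, each post office goes to its cheapest open site; total = fixed + service.
{C, E}: P→E 8, Q→E 2, R→E 3, S→C 2. Service 15; fixed 8; total 23.
{A, C, E}: service 15 + fixed 10 = 25
{C}: P→C 10, Q→C 4, R→C 7, S→C 2. Service 23; fixed 3; total 26.
{A, B, C, D, E, F}: service 13 + fixed 23 = 36
No other subset beats 23.

Open C and E; minimum total cost 23.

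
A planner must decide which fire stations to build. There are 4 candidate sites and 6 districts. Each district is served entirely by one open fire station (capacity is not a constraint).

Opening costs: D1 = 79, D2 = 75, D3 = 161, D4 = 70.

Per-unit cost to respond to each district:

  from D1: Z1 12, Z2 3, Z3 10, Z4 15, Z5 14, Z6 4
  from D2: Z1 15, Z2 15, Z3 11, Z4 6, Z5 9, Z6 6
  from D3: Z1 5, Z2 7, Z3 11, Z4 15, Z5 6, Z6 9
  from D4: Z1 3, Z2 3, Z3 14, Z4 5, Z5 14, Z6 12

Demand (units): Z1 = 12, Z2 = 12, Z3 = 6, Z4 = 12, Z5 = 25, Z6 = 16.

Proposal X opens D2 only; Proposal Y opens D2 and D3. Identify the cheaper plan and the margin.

Proposal X: {D2}: Z1→D2 15·12=180, Z2→D2 15·12=180, Z3→D2 11·6=66, Z4→D2 6·12=72, Z5→D2 9·25=225, Z6→D2 6·16=96. Service 819; fixed 75; total 894.
Proposal Y: {D2, D3}: Z1→D3 5·12=60, Z2→D3 7·12=84, Z3→D2 11·6=66, Z4→D2 6·12=72, Z5→D3 6·25=150, Z6→D2 6·16=96. Service 528; fixed 236; total 764.
Difference: |894 − 764| = 130.

Proposal Y is cheaper by 130.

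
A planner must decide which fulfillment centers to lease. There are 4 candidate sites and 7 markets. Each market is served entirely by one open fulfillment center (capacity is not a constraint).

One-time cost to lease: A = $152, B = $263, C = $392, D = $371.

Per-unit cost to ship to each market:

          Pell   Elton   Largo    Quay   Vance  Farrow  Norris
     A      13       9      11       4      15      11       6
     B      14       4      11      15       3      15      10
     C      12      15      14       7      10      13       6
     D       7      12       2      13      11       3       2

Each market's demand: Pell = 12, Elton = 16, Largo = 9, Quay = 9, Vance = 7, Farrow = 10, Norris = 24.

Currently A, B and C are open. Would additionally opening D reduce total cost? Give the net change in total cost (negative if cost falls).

No — net change +54 (cost rises by 54).

Current service cost with {A, B, C}: 618.
Adding D: each market re-picks its cheapest; new service cost 301, saving 317.
Extra fixed cost: 371. Net change = 371 − 317 = 54.
(Totals: 1425 → 1479.)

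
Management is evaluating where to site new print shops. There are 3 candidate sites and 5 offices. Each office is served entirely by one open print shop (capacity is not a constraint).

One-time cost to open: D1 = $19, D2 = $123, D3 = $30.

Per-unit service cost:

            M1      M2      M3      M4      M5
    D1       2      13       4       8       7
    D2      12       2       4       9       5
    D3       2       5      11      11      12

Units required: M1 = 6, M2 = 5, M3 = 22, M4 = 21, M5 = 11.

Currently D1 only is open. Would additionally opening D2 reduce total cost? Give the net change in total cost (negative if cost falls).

No — net change +46 (cost rises by 46).

Current service cost with {D1}: 410.
Adding D2: each office re-picks its cheapest; new service cost 333, saving 77.
Extra fixed cost: 123. Net change = 123 − 77 = 46.
(Totals: 429 → 475.)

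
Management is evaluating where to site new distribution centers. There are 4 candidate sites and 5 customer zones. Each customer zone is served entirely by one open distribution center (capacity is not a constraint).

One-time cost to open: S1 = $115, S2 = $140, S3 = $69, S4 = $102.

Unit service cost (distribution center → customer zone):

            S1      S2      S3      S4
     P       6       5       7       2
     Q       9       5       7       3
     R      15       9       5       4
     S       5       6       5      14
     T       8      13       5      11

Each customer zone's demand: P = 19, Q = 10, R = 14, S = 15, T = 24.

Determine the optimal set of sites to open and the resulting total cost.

For any fixed open set, each customer zone goes to its cheapest open site; total = fixed + service.
{S3, S4}: P→S4 2·19=38, Q→S4 3·10=30, R→S4 4·14=56, S→S3 5·15=75, T→S3 5·24=120. Service 319; fixed 171; total 490.
{S3}: P→S3 7·19=133, Q→S3 7·10=70, R→S3 5·14=70, S→S3 5·15=75, T→S3 5·24=120. Service 468; fixed 69; total 537.
{S1, S3, S4}: service 319 + fixed 286 = 605
{S1, S2, S3, S4}: service 319 + fixed 426 = 745
No other subset beats 490.

Open S3 and S4; minimum total cost 490.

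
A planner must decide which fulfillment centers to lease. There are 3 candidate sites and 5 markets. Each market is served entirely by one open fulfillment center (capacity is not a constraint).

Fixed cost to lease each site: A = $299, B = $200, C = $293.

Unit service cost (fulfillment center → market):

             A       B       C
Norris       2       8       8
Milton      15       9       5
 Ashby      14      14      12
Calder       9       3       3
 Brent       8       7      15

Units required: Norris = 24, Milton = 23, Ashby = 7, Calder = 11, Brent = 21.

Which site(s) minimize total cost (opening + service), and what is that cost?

For any fixed open set, each market goes to its cheapest open site; total = fixed + service.
{B}: Norris→B 8·24=192, Milton→B 9·23=207, Ashby→B 14·7=98, Calder→B 3·11=33, Brent→B 7·21=147. Service 677; fixed 200; total 877.
{A, B}: service 533 + fixed 499 = 1032
{C}: Norris→C 8·24=192, Milton→C 5·23=115, Ashby→C 12·7=84, Calder→C 3·11=33, Brent→C 15·21=315. Service 739; fixed 293; total 1032.
{A, B, C}: service 427 + fixed 792 = 1219
No other subset beats 877.

Open B only; minimum total cost 877.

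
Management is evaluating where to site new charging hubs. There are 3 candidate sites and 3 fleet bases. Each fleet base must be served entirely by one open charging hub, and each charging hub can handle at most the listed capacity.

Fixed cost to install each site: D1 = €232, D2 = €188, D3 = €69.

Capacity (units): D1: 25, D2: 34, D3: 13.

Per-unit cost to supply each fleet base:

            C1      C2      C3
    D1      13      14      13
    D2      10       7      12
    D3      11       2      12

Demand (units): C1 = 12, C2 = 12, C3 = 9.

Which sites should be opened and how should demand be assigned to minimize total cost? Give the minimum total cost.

Minimum total cost: 500

Open {D2}: C1→D2 10·12=120, C2→D2 7·12=84, C3→D2 12·9=108.
Loads: D2 carries 33/34. Service 312; fixed 188; total 500.
Next best feasible plan costs 509.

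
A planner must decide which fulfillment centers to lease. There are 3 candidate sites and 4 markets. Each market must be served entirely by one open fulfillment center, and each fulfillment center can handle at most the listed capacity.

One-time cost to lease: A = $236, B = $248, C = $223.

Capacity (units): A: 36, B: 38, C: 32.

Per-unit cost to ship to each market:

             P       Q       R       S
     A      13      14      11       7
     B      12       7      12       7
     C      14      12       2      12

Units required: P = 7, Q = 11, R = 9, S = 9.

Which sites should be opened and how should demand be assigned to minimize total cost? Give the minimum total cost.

Minimum total cost: 580

Open {B}: P→B 12·7=84, Q→B 7·11=77, R→B 12·9=108, S→B 7·9=63.
Loads: B carries 36/38. Service 332; fixed 248; total 580.
Next best feasible plan costs 643.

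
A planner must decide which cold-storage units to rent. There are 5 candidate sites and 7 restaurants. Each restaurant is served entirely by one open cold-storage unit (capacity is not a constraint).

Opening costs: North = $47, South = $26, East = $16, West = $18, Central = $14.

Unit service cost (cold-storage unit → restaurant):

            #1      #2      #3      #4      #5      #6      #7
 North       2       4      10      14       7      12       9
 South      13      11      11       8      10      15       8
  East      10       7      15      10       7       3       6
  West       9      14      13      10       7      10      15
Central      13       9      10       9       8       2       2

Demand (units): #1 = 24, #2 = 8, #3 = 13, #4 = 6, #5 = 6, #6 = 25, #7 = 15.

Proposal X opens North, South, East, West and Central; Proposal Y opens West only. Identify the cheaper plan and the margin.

Proposal X: {North, South, East, West, Central}: #1→North 2·24=48, #2→North 4·8=32, #3→North 10·13=130, #4→South 8·6=48, #5→North 7·6=42, #6→Central 2·25=50, #7→Central 2·15=30. Service 380; fixed 121; total 501.
Proposal Y: {West}: #1→West 9·24=216, #2→West 14·8=112, #3→West 13·13=169, #4→West 10·6=60, #5→West 7·6=42, #6→West 10·25=250, #7→West 15·15=225. Service 1074; fixed 18; total 1092.
Difference: |501 − 1092| = 591.

Proposal X is cheaper by 591.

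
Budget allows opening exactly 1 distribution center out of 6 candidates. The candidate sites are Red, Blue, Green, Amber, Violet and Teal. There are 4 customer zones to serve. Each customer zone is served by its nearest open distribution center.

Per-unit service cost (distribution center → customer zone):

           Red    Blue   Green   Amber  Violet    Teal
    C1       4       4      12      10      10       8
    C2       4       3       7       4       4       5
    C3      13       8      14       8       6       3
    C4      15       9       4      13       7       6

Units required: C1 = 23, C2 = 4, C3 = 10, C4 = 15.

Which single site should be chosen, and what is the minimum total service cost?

Choose Blue only; total service cost 319.

With exactly 1 open, each customer zone uses its cheapest among the chosen.
{Blue}: C1→Blue 4·23=92, C2→Blue 3·4=12, C3→Blue 8·10=80, C4→Blue 9·15=135. Service cost 319.
{Teal}: service cost 324
{Violet}: service cost 411
Among all 6 size-1 choices, {Blue} is lowest.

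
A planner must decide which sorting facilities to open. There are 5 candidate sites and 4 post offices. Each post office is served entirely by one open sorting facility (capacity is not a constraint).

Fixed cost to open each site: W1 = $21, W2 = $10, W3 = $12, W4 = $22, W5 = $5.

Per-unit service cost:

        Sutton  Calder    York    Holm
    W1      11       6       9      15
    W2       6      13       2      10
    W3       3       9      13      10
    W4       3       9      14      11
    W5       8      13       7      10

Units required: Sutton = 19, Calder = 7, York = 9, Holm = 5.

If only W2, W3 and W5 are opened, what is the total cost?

Total cost: 215

Each post office is assigned to its cheapest site among the open ones.
{W2, W3, W5}: Sutton→W3 3·19=57, Calder→W3 9·7=63, York→W2 2·9=18, Holm→W2 10·5=50. Service 188; fixed 27; total 215.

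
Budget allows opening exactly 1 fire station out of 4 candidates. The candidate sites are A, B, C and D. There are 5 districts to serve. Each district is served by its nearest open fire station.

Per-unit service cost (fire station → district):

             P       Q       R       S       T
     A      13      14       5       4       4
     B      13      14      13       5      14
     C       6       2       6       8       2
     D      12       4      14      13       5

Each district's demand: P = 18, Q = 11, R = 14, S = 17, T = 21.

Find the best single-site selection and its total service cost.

With exactly 1 open, each district uses its cheapest among the chosen.
{C}: P→C 6·18=108, Q→C 2·11=22, R→C 6·14=84, S→C 8·17=136, T→C 2·21=42. Service cost 392.
{A}: service cost 610
{D}: service cost 782
Among all 4 size-1 choices, {C} is lowest.

Choose C only; total service cost 392.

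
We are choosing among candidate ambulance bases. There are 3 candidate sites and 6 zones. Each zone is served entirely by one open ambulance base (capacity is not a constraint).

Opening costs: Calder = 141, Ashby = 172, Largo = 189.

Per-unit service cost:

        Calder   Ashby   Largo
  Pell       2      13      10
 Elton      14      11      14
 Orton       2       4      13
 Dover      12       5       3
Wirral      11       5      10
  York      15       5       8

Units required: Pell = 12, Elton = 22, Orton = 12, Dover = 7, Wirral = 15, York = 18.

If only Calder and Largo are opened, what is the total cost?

Total cost: 1001

Each zone is assigned to its cheapest site among the open ones.
{Calder, Largo}: Pell→Calder 2·12=24, Elton→Calder 14·22=308, Orton→Calder 2·12=24, Dover→Largo 3·7=21, Wirral→Largo 10·15=150, York→Largo 8·18=144. Service 671; fixed 330; total 1001.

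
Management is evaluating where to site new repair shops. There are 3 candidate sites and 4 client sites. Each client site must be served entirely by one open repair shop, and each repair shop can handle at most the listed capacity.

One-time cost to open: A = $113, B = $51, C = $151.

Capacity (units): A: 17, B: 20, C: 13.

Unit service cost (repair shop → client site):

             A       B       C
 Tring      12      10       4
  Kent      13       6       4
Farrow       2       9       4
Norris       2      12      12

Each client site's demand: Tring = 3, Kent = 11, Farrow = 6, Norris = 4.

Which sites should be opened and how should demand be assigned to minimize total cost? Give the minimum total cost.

Open {A, B}: Tring→B 10·3=30, Kent→B 6·11=66, Farrow→A 2·6=12, Norris→A 2·4=8.
Loads: A carries 10/17, B carries 14/20. Service 116; fixed 164; total 280.
Next best feasible plan costs 286.

Minimum total cost: 280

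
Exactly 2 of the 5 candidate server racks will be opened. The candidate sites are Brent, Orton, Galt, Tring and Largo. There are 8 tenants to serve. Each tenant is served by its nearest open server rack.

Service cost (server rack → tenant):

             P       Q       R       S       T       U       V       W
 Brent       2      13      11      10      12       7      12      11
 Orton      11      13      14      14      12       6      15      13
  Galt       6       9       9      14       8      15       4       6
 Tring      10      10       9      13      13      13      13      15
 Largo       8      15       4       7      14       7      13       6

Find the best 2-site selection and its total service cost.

With exactly 2 open, each tenant uses its cheapest among the chosen.
{Galt, Largo}: P→Galt 6, Q→Galt 9, R→Largo 4, S→Largo 7, T→Galt 8, U→Largo 7, V→Galt 4, W→Galt 6. Service cost 51.
{Brent, Galt}: service cost 55
{Orton, Galt}: service cost 62
Among all 10 size-2 choices, {Galt, Largo} is lowest.

Choose Galt and Largo; total service cost 51.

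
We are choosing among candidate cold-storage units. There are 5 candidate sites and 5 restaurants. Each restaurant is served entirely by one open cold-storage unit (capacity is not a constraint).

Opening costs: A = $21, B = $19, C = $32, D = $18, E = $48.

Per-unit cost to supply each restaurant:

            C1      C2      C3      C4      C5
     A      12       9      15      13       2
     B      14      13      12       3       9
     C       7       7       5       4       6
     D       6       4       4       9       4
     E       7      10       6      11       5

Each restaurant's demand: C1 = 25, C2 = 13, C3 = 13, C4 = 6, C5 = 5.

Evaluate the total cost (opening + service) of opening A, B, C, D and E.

Each restaurant is assigned to its cheapest site among the open ones.
{A, B, C, D, E}: C1→D 6·25=150, C2→D 4·13=52, C3→D 4·13=52, C4→B 3·6=18, C5→A 2·5=10. Service 282; fixed 138; total 420.

Total cost: 420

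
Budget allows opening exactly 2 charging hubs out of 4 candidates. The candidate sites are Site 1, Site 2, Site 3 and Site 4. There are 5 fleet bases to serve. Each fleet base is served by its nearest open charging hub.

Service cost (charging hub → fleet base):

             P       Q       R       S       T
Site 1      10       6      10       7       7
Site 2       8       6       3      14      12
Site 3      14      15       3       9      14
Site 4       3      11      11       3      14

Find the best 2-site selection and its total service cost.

With exactly 2 open, each fleet base uses its cheapest among the chosen.
{Site 2, Site 4}: P→Site 4 3, Q→Site 2 6, R→Site 2 3, S→Site 4 3, T→Site 2 12. Service cost 27.
{Site 1, Site 4}: service cost 29
{Site 1, Site 2}: service cost 31
Among all 6 size-2 choices, {Site 2, Site 4} is lowest.

Choose Site 2 and Site 4; total service cost 27.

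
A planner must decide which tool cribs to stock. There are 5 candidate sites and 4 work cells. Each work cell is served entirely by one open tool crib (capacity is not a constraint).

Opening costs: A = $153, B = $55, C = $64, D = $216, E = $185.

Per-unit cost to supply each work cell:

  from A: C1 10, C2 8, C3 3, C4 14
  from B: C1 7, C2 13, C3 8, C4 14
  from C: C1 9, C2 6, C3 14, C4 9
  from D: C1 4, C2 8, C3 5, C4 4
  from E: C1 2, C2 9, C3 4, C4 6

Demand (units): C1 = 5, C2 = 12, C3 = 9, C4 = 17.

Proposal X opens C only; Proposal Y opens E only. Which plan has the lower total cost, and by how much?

Proposal X: {C}: C1→C 9·5=45, C2→C 6·12=72, C3→C 14·9=126, C4→C 9·17=153. Service 396; fixed 64; total 460.
Proposal Y: {E}: C1→E 2·5=10, C2→E 9·12=108, C3→E 4·9=36, C4→E 6·17=102. Service 256; fixed 185; total 441.
Difference: |460 − 441| = 19.

Proposal Y is cheaper by 19.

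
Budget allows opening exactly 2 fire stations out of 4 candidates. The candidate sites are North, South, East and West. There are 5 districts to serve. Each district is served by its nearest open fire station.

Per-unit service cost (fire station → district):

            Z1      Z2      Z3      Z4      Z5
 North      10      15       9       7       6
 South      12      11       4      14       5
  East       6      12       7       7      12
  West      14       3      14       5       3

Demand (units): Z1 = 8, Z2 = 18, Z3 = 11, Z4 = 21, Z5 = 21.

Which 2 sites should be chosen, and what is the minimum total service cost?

With exactly 2 open, each district uses its cheapest among the chosen.
{East, West}: Z1→East 6·8=48, Z2→West 3·18=54, Z3→East 7·11=77, Z4→West 5·21=105, Z5→West 3·21=63. Service cost 347.
{South, West}: service cost 362
{North, West}: service cost 401
Among all 6 size-2 choices, {East, West} is lowest.

Choose East and West; total service cost 347.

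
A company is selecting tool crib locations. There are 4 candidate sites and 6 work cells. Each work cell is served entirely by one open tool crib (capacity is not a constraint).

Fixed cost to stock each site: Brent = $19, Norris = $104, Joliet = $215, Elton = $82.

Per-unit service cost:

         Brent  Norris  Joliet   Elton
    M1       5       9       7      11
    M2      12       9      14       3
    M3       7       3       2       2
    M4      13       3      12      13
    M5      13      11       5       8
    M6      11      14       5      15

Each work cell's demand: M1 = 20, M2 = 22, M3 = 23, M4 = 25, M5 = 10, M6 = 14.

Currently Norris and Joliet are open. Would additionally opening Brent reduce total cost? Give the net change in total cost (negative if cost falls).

Yes — net change −21 (cost falls by 21).

Current service cost with {Norris, Joliet}: 579.
Adding Brent: each work cell re-picks its cheapest; new service cost 539, saving 40.
Extra fixed cost: 19. Net change = 19 − 40 = -21.
(Totals: 898 → 877.)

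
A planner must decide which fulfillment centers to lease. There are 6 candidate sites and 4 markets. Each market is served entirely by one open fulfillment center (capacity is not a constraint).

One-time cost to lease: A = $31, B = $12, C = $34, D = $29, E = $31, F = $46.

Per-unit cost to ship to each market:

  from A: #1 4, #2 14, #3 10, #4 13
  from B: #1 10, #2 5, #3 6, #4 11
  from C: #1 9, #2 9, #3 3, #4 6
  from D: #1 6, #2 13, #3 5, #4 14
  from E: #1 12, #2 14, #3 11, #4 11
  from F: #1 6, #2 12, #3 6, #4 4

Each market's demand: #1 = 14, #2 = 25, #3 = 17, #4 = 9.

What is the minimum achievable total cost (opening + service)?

Minimum total cost: 363

For any fixed open set, each market goes to its cheapest open site; total = fixed + service.
{A, B, C}: #1→A 4·14=56, #2→B 5·25=125, #3→C 3·17=51, #4→C 6·9=54. Service 286; fixed 77; total 363.
{B, C, F}: #1→F 6·14=84, #2→B 5·25=125, #3→C 3·17=51, #4→F 4·9=36. Service 296; fixed 92; total 388.
{B, C, D}: #1→D 6·14=84, #2→B 5·25=125, #3→C 3·17=51, #4→C 6·9=54. Service 314; fixed 75; total 389.
{A, B, C, D, E, F}: service 268 + fixed 183 = 451
No other subset beats 363.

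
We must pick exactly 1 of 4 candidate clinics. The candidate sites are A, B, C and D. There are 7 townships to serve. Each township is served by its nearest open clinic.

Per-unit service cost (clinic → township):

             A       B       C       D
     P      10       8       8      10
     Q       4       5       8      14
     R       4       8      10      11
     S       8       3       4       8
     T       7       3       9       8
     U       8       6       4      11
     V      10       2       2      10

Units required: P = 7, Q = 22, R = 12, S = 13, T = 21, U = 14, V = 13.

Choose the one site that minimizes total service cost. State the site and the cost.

With exactly 1 open, each township uses its cheapest among the chosen.
{B}: P→B 8·7=56, Q→B 5·22=110, R→B 8·12=96, S→B 3·13=39, T→B 3·21=63, U→B 6·14=84, V→B 2·13=26. Service cost 474.
{C}: service cost 675
{A}: service cost 699
Among all 4 size-1 choices, {B} is lowest.

Choose B only; total service cost 474.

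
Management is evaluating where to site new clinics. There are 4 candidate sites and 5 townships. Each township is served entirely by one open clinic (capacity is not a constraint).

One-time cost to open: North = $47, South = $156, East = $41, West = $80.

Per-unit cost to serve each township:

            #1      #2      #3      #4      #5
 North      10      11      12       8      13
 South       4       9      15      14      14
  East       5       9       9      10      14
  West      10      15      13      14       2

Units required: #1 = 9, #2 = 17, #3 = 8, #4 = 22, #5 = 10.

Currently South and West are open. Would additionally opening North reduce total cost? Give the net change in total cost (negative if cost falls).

Current service cost with {South, West}: 621.
Adding North: each township re-picks its cheapest; new service cost 481, saving 140.
Extra fixed cost: 47. Net change = 47 − 140 = -93.
(Totals: 857 → 764.)

Yes — net change −93 (cost falls by 93).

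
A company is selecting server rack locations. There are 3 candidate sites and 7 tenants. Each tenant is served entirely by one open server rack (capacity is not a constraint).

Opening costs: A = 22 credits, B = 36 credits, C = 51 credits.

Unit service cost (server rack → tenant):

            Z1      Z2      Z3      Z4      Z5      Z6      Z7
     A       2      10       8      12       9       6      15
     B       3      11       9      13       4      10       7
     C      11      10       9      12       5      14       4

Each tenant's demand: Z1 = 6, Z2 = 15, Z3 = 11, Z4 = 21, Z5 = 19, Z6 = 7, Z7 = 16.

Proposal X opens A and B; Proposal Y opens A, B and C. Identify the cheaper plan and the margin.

Proposal X is cheaper by 3.

Proposal X: {A, B}: Z1→A 2·6=12, Z2→A 10·15=150, Z3→A 8·11=88, Z4→A 12·21=252, Z5→B 4·19=76, Z6→A 6·7=42, Z7→B 7·16=112. Service 732; fixed 58; total 790.
Proposal Y: {A, B, C}: Z1→A 2·6=12, Z2→A 10·15=150, Z3→A 8·11=88, Z4→A 12·21=252, Z5→B 4·19=76, Z6→A 6·7=42, Z7→C 4·16=64. Service 684; fixed 109; total 793.
Difference: |790 − 793| = 3.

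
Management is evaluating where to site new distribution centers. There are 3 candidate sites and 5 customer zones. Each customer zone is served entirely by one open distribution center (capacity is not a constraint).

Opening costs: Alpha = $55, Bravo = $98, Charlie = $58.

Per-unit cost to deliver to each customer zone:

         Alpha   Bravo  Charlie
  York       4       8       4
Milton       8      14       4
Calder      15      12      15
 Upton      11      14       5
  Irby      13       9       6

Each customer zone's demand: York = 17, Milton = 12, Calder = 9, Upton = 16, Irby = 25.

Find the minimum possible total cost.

Minimum total cost: 539

For any fixed open set, each customer zone goes to its cheapest open site; total = fixed + service.
{Charlie}: York→Charlie 4·17=68, Milton→Charlie 4·12=48, Calder→Charlie 15·9=135, Upton→Charlie 5·16=80, Irby→Charlie 6·25=150. Service 481; fixed 58; total 539.
{Alpha, Charlie}: service 481 + fixed 113 = 594
{Bravo, Charlie}: York→Charlie 4·17=68, Milton→Charlie 4·12=48, Calder→Bravo 12·9=108, Upton→Charlie 5·16=80, Irby→Charlie 6·25=150. Service 454; fixed 156; total 610.
{Alpha, Bravo, Charlie}: service 454 + fixed 211 = 665
No other subset beats 539.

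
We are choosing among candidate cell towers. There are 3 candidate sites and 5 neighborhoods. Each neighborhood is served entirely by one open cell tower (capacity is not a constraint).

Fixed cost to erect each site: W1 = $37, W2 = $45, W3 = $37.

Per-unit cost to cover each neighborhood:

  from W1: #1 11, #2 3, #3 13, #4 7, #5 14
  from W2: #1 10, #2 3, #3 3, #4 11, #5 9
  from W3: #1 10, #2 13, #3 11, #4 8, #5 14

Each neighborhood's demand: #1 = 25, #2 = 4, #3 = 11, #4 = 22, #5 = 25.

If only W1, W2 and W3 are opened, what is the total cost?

Each neighborhood is assigned to its cheapest site among the open ones.
{W1, W2, W3}: #1→W2 10·25=250, #2→W1 3·4=12, #3→W2 3·11=33, #4→W1 7·22=154, #5→W2 9·25=225. Service 674; fixed 119; total 793.

Total cost: 793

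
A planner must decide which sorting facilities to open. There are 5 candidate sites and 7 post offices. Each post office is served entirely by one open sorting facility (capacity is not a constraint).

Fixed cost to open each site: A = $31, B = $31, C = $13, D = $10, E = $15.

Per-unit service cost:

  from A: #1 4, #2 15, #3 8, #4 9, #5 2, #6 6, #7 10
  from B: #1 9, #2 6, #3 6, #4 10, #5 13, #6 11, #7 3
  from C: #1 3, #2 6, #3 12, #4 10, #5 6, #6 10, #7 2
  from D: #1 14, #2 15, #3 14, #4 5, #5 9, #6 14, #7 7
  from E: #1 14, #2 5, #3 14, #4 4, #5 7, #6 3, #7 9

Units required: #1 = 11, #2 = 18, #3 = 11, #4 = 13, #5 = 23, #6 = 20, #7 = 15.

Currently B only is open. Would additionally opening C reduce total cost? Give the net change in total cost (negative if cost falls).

Yes — net change −249 (cost falls by 249).

Current service cost with {B}: 967.
Adding C: each post office re-picks its cheapest; new service cost 705, saving 262.
Extra fixed cost: 13. Net change = 13 − 262 = -249.
(Totals: 998 → 749.)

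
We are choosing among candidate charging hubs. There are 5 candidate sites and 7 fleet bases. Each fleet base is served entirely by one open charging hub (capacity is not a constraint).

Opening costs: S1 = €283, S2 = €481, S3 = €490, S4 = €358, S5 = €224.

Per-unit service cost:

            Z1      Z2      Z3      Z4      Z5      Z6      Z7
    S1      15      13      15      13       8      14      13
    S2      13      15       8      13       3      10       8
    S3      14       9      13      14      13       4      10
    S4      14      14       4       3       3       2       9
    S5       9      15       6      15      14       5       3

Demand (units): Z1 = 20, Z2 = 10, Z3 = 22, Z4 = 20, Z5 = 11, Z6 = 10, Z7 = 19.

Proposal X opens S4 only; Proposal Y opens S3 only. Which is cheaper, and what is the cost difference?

Proposal X: {S4}: Z1→S4 14·20=280, Z2→S4 14·10=140, Z3→S4 4·22=88, Z4→S4 3·20=60, Z5→S4 3·11=33, Z6→S4 2·10=20, Z7→S4 9·19=171. Service 792; fixed 358; total 1150.
Proposal Y: {S3}: Z1→S3 14·20=280, Z2→S3 9·10=90, Z3→S3 13·22=286, Z4→S3 14·20=280, Z5→S3 13·11=143, Z6→S3 4·10=40, Z7→S3 10·19=190. Service 1309; fixed 490; total 1799.
Difference: |1150 − 1799| = 649.

Proposal X is cheaper by 649.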